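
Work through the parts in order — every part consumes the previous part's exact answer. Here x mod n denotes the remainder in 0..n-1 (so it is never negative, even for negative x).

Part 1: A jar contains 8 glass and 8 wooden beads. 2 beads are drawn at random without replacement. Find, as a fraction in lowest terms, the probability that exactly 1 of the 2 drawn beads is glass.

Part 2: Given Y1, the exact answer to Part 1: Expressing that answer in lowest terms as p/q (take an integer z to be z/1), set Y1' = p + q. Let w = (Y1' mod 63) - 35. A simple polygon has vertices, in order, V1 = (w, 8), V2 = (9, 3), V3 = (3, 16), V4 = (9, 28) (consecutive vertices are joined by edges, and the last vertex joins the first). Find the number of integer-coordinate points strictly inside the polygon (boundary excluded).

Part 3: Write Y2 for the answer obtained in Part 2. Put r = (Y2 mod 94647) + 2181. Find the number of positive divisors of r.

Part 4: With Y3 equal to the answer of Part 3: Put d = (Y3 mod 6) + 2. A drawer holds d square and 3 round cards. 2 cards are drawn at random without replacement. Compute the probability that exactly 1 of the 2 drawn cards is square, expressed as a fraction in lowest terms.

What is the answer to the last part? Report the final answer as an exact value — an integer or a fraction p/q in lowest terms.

Part 1: total draws C(16,2) = 120; favorable C(8,1)*C(8,1) = 64; P = 8/15; answer 8/15
Part 2: Y1 = 8/15; threaded value p + q = 23; w = -12; cross terms: (-12*3 - 9*8)=-108, (9*16 - 3*3)=135, (3*28 - 9*16)=-60, (9*8 - -12*28)=408; twice the area = |375| = 375; area = 375/2; boundary points = 1 + 1 + 6 + 1 = 9; strictly interior points = area - boundary/2 + 1 = 184; answer 184
Part 3: Y2 = 184; r = 2365; 2365 = 5 * 11 * 43; number of divisors = (1+1) * (1+1) * (1+1) = 8; answer 8
Part 4: Y3 = 8; d = 4; total draws C(7,2) = 21; favorable C(4,1)*C(3,1) = 12; P = 4/7; answer 4/7

4/7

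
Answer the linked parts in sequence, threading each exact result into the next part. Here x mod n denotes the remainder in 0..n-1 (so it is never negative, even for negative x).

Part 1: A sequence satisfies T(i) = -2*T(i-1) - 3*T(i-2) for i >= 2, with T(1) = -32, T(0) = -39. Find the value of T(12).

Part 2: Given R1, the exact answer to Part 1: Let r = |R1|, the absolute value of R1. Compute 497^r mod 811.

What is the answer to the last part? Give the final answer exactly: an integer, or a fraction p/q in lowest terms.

730

Part 1: T(2) = -2*(-32) - 3*(-39) = 181; iterating: T(2)=181, T(3)=-266, T(4)=-11, T(5)=820, T(6)=-1607, T(7)=754, T(8)=3313, T(9)=-8888, T(10)=7837, T(11)=10990, T(12)=-45491; answer -45491
Part 2: R1 = -45491; r = 45491; squarings mod 811: 497^1=497, 497^2=465, 497^4=499, 497^8=24, 497^16=576, 497^32=77, 497^64=252, 497^128=246, 497^256=502, 497^512=594, 497^1024=51, 497^2048=168, 497^4096=650, 497^8192=780, 497^16384=150, 497^32768=603; 497^45491 = 497^1 * 497^2 * 497^16 * 497^32 * 497^128 * 497^256 * 497^4096 * 497^8192 * 497^32768 = 730 (mod 811); answer 730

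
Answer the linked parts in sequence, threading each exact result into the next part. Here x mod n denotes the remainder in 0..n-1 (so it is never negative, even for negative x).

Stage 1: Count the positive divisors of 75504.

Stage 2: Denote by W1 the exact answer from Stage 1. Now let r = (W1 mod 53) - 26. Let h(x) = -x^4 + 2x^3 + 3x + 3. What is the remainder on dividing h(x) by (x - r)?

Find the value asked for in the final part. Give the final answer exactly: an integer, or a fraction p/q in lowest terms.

-144093

Stage 1: 75504 = 2^4 * 3 * 11^2 * 13; number of divisors = (4+1) * (1+1) * (2+1) * (1+1) = 60; answer 60
Stage 2: W1 = 60; r = -19; remainder = value at the root: -1*(-19)^4 + 2*(-19)^3 + 3*(-19)^1 + 3 = (-130321) + (-13718) + (-57) + (3) = -144093; answer -144093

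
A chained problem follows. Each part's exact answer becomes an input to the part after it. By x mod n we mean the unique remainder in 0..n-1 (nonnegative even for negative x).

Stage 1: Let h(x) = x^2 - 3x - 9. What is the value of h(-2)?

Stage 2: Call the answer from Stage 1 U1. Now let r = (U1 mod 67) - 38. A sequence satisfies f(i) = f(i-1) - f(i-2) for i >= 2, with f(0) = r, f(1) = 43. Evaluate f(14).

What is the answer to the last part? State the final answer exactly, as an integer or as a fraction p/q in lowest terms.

80

Stage 1: 1*(-2)^2 - 3*(-2)^1 - 9 = (4) + (6) + (-9) = 1; answer 1
Stage 2: U1 = 1; r = -37; f(2) = 1*(43) - 1*(-37) = 80; iterating: f(2)=80, f(3)=37, f(4)=-43, f(5)=-80, f(6)=-37, f(7)=43, f(8)=80, f(9)=37, f(10)=-43, f(11)=-80, f(12)=-37, f(13)=43, f(14)=80; answer 80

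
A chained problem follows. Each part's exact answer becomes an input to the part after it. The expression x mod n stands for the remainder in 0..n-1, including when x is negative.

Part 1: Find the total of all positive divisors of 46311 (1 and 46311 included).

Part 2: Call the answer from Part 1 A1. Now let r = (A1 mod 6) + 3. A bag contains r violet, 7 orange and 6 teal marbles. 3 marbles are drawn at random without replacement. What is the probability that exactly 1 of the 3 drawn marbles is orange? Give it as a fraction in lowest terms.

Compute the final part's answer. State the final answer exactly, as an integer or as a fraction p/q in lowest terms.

9/20

Part 1: 46311 = 3 * 43 * 359; sigma = (1 + 3) * (1 + 43) * (1 + 359) = 4 * 44 * 360 = 63360; answer 63360
Part 2: A1 = 63360; r = 3; total draws C(16,3) = 560; favorable C(7,1)*C(9,2) = 252; P = 9/20; answer 9/20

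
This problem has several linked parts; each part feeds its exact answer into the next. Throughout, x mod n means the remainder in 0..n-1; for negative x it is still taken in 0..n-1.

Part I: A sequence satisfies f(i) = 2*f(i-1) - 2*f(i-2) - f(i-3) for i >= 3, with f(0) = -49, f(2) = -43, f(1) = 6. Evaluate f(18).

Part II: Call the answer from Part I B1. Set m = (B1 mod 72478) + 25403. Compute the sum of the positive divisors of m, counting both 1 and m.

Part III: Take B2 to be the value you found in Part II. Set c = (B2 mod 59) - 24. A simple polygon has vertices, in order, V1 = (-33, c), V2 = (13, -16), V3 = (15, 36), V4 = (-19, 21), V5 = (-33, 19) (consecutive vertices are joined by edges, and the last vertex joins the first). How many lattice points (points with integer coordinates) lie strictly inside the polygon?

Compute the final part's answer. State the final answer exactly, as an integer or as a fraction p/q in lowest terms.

1923

Part I: f(3) = 2*(-43) - 2*(6) - 1*(-49) = -49; iterating: f(3)=-49, f(4)=-18, f(5)=105, f(6)=295, f(7)=398, f(8)=101, f(9)=-889, f(10)=-2378, f(11)=-3079, f(12)=-513, f(13)=7510, f(14)=19125, f(15)=23743, f(16)=1726, f(17)=-63159, f(18)=-153513; answer -153513
Part II: B1 = -153513; m = 89324; 89324 = 2^2 * 137 * 163; sigma = (1 + 2 + 4) * (1 + 137) * (1 + 163) = 7 * 138 * 164 = 158424; answer 158424
Part III: B2 = 158424; c = -15; cross terms: (-33*-16 - 13*-15)=723, (13*36 - 15*-16)=708, (15*21 - -19*36)=999, (-19*19 - -33*21)=332, (-33*-15 - -33*19)=1122; twice the area = |3884| = 3884; area = 1942; boundary points = 1 + 2 + 1 + 2 + 34 = 40; strictly interior points = area - boundary/2 + 1 = 1923; answer 1923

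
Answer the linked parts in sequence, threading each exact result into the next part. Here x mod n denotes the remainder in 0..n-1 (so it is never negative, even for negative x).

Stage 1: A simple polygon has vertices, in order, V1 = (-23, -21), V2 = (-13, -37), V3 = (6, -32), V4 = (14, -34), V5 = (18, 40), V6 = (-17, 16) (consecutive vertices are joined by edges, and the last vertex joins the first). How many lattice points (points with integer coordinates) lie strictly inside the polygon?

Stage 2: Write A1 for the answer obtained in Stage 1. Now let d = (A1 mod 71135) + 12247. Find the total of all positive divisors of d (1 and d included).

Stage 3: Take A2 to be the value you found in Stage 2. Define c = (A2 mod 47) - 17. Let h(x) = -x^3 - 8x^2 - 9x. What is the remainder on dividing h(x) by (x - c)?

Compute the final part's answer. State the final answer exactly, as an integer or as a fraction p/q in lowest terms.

290

Stage 1: cross terms: (-23*-37 - -13*-21)=578, (-13*-32 - 6*-37)=638, (6*-34 - 14*-32)=244, (14*40 - 18*-34)=1172, (18*16 - -17*40)=968, (-17*-21 - -23*16)=725; twice the area = |4325| = 4325; area = 4325/2; boundary points = 2 + 1 + 2 + 2 + 1 + 1 = 9; strictly interior points = area - boundary/2 + 1 = 2159; answer 2159
Stage 2: A1 = 2159; d = 14406; 14406 = 2 * 3 * 7^4; sigma = (1 + 2) * (1 + 3) * (1 + 7 + 49 + 343 + 2401) = 3 * 4 * 2801 = 33612; answer 33612
Stage 3: A2 = 33612; c = -10; remainder = value at the root: -1*(-10)^3 - 8*(-10)^2 - 9*(-10)^1 = (1000) + (-800) + (90) = 290; answer 290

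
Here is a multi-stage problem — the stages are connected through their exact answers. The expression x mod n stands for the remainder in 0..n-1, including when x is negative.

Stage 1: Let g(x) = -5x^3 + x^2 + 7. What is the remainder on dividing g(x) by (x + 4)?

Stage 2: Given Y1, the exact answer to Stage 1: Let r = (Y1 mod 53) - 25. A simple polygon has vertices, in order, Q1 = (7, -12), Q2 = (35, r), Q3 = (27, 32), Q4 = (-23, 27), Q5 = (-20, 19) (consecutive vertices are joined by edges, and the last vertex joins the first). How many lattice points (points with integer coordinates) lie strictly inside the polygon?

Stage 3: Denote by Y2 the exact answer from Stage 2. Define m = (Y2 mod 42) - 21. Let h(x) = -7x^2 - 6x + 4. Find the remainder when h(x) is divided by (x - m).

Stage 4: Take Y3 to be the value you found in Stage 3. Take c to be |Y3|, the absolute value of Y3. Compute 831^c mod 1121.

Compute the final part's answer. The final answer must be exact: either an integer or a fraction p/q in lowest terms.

712

Stage 1: remainder = value at the root: -5*(-4)^3 + 1*(-4)^2 + 7 = (320) + (16) + (7) = 343; answer 343
Stage 2: Y1 = 343; r = 0; cross terms: (7*0 - 35*-12)=420, (35*32 - 27*0)=1120, (27*27 - -23*32)=1465, (-23*19 - -20*27)=103, (-20*-12 - 7*19)=107; twice the area = |3215| = 3215; area = 3215/2; boundary points = 4 + 8 + 5 + 1 + 1 = 19; strictly interior points = area - boundary/2 + 1 = 1599; answer 1599
Stage 3: Y2 = 1599; m = -18; remainder = value at the root: -7*(-18)^2 - 6*(-18)^1 + 4 = (-2268) + (108) + (4) = -2156; answer -2156
Stage 4: Y3 = -2156; c = 2156; squarings mod 1121: 831^1=831, 831^2=25, 831^4=625, 831^8=517, 831^16=491, 831^32=66, 831^64=993, 831^128=690, 831^256=796, 831^512=251, 831^1024=225, 831^2048=180; 831^2156 = 831^4 * 831^8 * 831^32 * 831^64 * 831^2048 = 712 (mod 1121); answer 712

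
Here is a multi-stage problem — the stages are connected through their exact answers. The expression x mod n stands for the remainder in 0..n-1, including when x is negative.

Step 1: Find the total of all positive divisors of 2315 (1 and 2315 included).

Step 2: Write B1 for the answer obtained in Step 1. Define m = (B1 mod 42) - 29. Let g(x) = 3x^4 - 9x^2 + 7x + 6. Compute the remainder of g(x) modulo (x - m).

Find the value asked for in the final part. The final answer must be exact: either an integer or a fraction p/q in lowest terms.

247849

Step 1: 2315 = 5 * 463; sigma = (1 + 5) * (1 + 463) = 6 * 464 = 2784; answer 2784
Step 2: B1 = 2784; m = -17; remainder = value at the root: 3*(-17)^4 - 9*(-17)^2 + 7*(-17)^1 + 6 = (250563) + (-2601) + (-119) + (6) = 247849; answer 247849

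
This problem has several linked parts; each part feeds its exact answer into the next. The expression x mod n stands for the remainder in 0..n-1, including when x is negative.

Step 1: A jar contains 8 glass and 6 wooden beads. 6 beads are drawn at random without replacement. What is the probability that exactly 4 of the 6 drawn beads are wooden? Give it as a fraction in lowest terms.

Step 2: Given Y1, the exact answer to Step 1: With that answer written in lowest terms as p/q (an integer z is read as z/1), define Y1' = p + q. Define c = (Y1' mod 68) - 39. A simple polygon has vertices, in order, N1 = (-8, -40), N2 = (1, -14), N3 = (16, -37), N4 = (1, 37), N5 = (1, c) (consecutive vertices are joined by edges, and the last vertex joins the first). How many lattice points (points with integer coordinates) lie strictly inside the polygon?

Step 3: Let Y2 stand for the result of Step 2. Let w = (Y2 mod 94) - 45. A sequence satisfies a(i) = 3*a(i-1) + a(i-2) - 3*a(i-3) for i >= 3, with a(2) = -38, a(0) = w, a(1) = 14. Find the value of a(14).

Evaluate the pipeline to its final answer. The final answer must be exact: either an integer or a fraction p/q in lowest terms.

-46036028

Step 1: total draws C(14,6) = 3003; favorable C(6,4)*C(8,2) = 420; P = 20/143; answer 20/143
Step 2: Y1 = 20/143; threaded value p + q = 163; c = -12; cross terms: (-8*-14 - 1*-40)=152, (1*-37 - 16*-14)=187, (16*37 - 1*-37)=629, (1*-12 - 1*37)=-49, (1*-40 - -8*-12)=-136; twice the area = |783| = 783; area = 783/2; boundary points = 1 + 1 + 1 + 49 + 1 = 53; strictly interior points = area - boundary/2 + 1 = 366; answer 366
Step 3: Y2 = 366; w = 39; a(3) = 3*(-38) + 1*(14) - 3*(39) = -217; iterating: a(3)=-217, a(4)=-731, a(5)=-2296, a(6)=-6968, a(7)=-21007, a(8)=-63101, a(9)=-189406, a(10)=-568298, a(11)=-1704997, a(12)=-5115071, a(13)=-15345316, a(14)=-46036028; answer -46036028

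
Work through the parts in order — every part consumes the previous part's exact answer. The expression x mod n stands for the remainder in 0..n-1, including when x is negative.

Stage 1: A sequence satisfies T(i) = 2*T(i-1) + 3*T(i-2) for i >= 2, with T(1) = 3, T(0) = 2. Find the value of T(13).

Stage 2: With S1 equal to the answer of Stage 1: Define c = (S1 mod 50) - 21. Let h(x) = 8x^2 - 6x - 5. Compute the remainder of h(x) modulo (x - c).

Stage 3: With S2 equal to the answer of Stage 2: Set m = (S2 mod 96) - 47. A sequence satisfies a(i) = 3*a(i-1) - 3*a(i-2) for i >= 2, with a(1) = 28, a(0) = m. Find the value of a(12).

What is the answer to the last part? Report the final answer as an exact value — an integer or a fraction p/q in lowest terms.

Stage 1: T(2) = 2*(3) + 3*(2) = 12; iterating: T(2)=12, T(3)=33, T(4)=102, T(5)=303, T(6)=912, T(7)=2733, T(8)=8202, T(9)=24603, T(10)=73812, T(11)=221433, T(12)=664302, T(13)=1992903; answer 1992903
Stage 2: S1 = 1992903; c = -18; remainder = value at the root: 8*(-18)^2 - 6*(-18)^1 - 5 = (2592) + (108) + (-5) = 2695; answer 2695
Stage 3: S2 = 2695; m = -40; a(2) = 3*(28) - 3*(-40) = 204; iterating: a(2)=204, a(3)=528, a(4)=972, a(5)=1332, a(6)=1080, a(7)=-756, a(8)=-5508, a(9)=-14256, a(10)=-26244, a(11)=-35964, a(12)=-29160; answer -29160

-29160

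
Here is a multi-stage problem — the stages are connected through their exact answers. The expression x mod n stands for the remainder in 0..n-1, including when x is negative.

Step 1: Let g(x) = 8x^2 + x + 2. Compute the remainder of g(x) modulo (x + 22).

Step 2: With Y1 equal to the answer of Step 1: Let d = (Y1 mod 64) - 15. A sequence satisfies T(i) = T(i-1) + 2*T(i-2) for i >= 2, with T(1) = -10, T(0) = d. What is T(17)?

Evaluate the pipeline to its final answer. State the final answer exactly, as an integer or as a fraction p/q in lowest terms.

Step 1: remainder = value at the root: 8*(-22)^2 + 1*(-22)^1 + 2 = (3872) + (-22) + (2) = 3852; answer 3852
Step 2: Y1 = 3852; d = -3; T(2) = 1*(-10) + 2*(-3) = -16; iterating: T(2)=-16, T(3)=-36, T(4)=-68, T(5)=-140, T(6)=-276, T(7)=-556, T(8)=-1108, T(9)=-2220, T(10)=-4436, T(11)=-8876, T(12)=-17748, T(13)=-35500, T(14)=-70996, T(15)=-141996, T(16)=-283988, T(17)=-567980; answer -567980

-567980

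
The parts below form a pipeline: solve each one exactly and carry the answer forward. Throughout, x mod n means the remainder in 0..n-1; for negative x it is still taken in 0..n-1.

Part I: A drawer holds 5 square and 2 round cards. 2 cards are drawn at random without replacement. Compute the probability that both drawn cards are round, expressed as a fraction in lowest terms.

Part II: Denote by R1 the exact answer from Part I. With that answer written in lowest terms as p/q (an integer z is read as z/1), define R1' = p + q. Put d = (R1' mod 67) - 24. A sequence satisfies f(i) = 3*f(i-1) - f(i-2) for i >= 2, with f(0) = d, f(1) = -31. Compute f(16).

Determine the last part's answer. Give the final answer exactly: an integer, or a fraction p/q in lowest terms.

-65863499

Part I: total draws C(7,2) = 21; favorable C(2,2) = 1; P = 1/21; answer 1/21
Part II: R1 = 1/21; threaded value p + q = 22; d = -2; f(2) = 3*(-31) - 1*(-2) = -91; iterating: f(2)=-91, f(3)=-242, f(4)=-635, f(5)=-1663, f(6)=-4354, f(7)=-11399, f(8)=-29843, f(9)=-78130, f(10)=-204547, f(11)=-535511, f(12)=-1401986, f(13)=-3670447, f(14)=-9609355, f(15)=-25157618, f(16)=-65863499; answer -65863499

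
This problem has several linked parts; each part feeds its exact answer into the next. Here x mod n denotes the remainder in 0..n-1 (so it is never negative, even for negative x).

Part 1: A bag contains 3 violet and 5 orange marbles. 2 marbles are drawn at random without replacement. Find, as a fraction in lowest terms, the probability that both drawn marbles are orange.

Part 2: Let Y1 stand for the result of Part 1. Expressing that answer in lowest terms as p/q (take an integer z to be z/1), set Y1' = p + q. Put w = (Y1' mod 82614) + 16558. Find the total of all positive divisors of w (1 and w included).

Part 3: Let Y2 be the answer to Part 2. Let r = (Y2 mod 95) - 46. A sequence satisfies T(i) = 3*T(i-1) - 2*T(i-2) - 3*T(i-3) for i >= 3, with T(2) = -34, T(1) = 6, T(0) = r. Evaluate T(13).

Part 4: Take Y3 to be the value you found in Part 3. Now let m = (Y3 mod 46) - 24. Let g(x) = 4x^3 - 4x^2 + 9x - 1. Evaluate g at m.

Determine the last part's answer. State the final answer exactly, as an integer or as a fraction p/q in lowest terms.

Part 1: total draws C(8,2) = 28; favorable C(5,2) = 10; P = 5/14; answer 5/14
Part 2: Y1 = 5/14; threaded value p + q = 19; w = 16577; 16577 = 11^2 * 137; sigma = (1 + 11 + 121) * (1 + 137) = 133 * 138 = 18354; answer 18354
Part 3: Y2 = 18354; r = -27; T(3) = 3*(-34) - 2*(6) - 3*(-27) = -33; iterating: T(3)=-33, T(4)=-49, T(5)=21, T(6)=260, T(7)=885, T(8)=2072, T(9)=3666, T(10)=4199, T(11)=-951, T(12)=-22249, T(13)=-77442; answer -77442
Part 4: Y3 = -77442; m = -2; 4*(-2)^3 - 4*(-2)^2 + 9*(-2)^1 - 1 = (-32) + (-16) + (-18) + (-1) = -67; answer -67

-67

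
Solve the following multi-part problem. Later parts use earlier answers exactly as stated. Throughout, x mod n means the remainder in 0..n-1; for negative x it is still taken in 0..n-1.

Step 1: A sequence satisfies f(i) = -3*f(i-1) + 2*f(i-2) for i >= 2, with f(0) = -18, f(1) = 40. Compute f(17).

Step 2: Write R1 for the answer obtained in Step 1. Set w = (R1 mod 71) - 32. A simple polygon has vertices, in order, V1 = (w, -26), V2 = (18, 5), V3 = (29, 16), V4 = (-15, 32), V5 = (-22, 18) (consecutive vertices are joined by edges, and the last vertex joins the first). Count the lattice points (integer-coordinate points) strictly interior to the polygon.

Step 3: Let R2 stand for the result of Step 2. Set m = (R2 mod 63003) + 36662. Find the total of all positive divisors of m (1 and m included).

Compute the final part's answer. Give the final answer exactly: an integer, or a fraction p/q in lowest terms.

38070

Step 1: f(2) = -3*(40) + 2*(-18) = -156; iterating: f(2)=-156, f(3)=548, f(4)=-1956, f(5)=6964, f(6)=-24804, f(7)=88340, f(8)=-314628, f(9)=1120564, f(10)=-3990948, f(11)=14213972, f(12)=-50623812, f(13)=180299380, f(14)=-642145764, f(15)=2287036052, f(16)=-8145399684, f(17)=29010271156; answer 29010271156
Step 2: R1 = 29010271156; w = -4; cross terms: (-4*5 - 18*-26)=448, (18*16 - 29*5)=143, (29*32 - -15*16)=1168, (-15*18 - -22*32)=434, (-22*-26 - -4*18)=644; twice the area = |2837| = 2837; area = 2837/2; boundary points = 1 + 11 + 4 + 7 + 2 = 25; strictly interior points = area - boundary/2 + 1 = 1407; answer 1407
Step 3: R2 = 1407; m = 38069; 38069 is prime, so its only divisors are 1 and 38069; sigma = 1 + 38069 = 38070; answer 38070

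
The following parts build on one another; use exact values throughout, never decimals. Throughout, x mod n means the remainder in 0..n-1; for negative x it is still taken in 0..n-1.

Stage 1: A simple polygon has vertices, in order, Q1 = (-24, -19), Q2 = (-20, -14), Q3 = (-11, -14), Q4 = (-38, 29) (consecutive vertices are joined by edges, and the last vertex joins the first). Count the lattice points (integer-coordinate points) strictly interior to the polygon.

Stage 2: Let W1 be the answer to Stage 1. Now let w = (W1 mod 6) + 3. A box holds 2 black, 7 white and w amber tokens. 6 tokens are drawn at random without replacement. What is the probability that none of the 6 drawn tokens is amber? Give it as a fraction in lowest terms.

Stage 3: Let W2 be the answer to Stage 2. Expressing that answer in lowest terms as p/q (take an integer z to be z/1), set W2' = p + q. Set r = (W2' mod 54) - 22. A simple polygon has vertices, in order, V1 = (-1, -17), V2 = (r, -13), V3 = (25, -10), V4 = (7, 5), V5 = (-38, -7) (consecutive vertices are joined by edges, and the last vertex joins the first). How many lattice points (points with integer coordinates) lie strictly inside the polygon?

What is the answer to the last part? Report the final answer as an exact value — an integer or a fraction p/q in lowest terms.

Stage 1: cross terms: (-24*-14 - -20*-19)=-44, (-20*-14 - -11*-14)=126, (-11*29 - -38*-14)=-851, (-38*-19 - -24*29)=1418; twice the area = |649| = 649; area = 649/2; boundary points = 1 + 9 + 1 + 2 = 13; strictly interior points = area - boundary/2 + 1 = 319; answer 319
Stage 2: W1 = 319; w = 4; total draws C(13,6) = 1716; favorable C(9,6) = 84; P = 7/143; answer 7/143
Stage 3: W2 = 7/143; threaded value p + q = 150; r = 20; cross terms: (-1*-13 - 20*-17)=353, (20*-10 - 25*-13)=125, (25*5 - 7*-10)=195, (7*-7 - -38*5)=141, (-38*-17 - -1*-7)=639; twice the area = |1453| = 1453; area = 1453/2; boundary points = 1 + 1 + 3 + 3 + 1 = 9; strictly interior points = area - boundary/2 + 1 = 723; answer 723

723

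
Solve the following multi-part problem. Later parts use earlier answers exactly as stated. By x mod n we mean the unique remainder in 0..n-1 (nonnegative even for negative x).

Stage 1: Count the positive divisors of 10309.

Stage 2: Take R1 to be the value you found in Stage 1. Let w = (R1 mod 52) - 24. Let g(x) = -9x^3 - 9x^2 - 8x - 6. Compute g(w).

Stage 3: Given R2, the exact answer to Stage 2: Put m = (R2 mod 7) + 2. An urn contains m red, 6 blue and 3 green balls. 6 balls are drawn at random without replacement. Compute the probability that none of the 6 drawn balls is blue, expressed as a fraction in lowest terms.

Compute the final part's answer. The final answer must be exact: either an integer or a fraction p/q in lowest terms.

Stage 1: 10309 = 13^2 * 61; number of divisors = (2+1) * (1+1) = 6; answer 6
Stage 2: R1 = 6; w = -18; -9*(-18)^3 - 9*(-18)^2 - 8*(-18)^1 - 6 = (52488) + (-2916) + (144) + (-6) = 49710; answer 49710
Stage 3: R2 = 49710; m = 5; total draws C(14,6) = 3003; favorable C(8,6) = 28; P = 4/429; answer 4/429

4/429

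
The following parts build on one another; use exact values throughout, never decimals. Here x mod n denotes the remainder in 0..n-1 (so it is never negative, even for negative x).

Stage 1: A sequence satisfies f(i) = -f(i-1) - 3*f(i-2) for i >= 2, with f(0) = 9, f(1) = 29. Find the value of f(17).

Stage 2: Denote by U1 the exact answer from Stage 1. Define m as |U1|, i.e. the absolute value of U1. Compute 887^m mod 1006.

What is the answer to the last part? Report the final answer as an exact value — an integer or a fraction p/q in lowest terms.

849

Stage 1: f(2) = -1*(29) - 3*(9) = -56; iterating: f(2)=-56, f(3)=-31, f(4)=199, f(5)=-106, f(6)=-491, f(7)=809, f(8)=664, f(9)=-3091, f(10)=1099, f(11)=8174, f(12)=-11471, f(13)=-13051, f(14)=47464, f(15)=-8311, f(16)=-134081, f(17)=159014; answer 159014
Stage 2: U1 = 159014; m = 159014; squarings mod 1006: 887^1=887, 887^2=77, 887^4=899, 887^8=383, 887^16=819, 887^32=765, 887^64=739, 887^128=869, 887^256=661, 887^512=317, 887^1024=895, 887^2048=249, 887^4096=635, 887^8192=825, 887^16384=569, 887^32768=835, 887^65536=67, 887^131072=465; 887^159014 = 887^2 * 887^4 * 887^32 * 887^256 * 887^1024 * 887^2048 * 887^8192 * 887^16384 * 887^131072 = 849 (mod 1006); answer 849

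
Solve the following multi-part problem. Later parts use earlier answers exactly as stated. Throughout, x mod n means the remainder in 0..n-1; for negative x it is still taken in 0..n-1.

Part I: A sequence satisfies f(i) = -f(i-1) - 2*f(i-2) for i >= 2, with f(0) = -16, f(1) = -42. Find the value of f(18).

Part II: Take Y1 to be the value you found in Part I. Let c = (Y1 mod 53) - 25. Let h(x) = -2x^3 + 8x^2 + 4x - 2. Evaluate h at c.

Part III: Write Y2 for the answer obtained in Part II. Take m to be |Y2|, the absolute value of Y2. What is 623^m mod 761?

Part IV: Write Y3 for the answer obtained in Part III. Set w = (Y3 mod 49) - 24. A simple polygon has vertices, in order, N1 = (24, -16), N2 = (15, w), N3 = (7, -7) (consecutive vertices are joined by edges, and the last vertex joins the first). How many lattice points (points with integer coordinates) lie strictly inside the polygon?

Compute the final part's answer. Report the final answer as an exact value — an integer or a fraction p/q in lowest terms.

Part I: f(2) = -1*(-42) - 2*(-16) = 74; iterating: f(2)=74, f(3)=10, f(4)=-158, f(5)=138, f(6)=178, f(7)=-454, f(8)=98, f(9)=810, f(10)=-1006, f(11)=-614, f(12)=2626, f(13)=-1398, f(14)=-3854, f(15)=6650, f(16)=1058, f(17)=-14358, f(18)=12242; answer 12242
Part II: Y1 = 12242; c = 27; -2*(27)^3 + 8*(27)^2 + 4*(27)^1 - 2 = (-39366) + (5832) + (108) + (-2) = -33428; answer -33428
Part III: Y2 = -33428; m = 33428; squarings mod 761: 623^1=623, 623^2=19, 623^4=361, 623^8=190, 623^16=333, 623^32=544, 623^64=668, 623^128=278, 623^256=423, 623^512=94, 623^1024=465, 623^2048=101, 623^4096=308, 623^8192=500, 623^16384=392, 623^32768=703; 623^33428 = 623^4 * 623^16 * 623^128 * 623^512 * 623^32768 = 449 (mod 761); answer 449
Part IV: Y3 = 449; w = -16; cross terms: (24*-16 - 15*-16)=-144, (15*-7 - 7*-16)=7, (7*-16 - 24*-7)=56; twice the area = |-81| = 81; area = 81/2; boundary points = 9 + 1 + 1 = 11; strictly interior points = area - boundary/2 + 1 = 36; answer 36

36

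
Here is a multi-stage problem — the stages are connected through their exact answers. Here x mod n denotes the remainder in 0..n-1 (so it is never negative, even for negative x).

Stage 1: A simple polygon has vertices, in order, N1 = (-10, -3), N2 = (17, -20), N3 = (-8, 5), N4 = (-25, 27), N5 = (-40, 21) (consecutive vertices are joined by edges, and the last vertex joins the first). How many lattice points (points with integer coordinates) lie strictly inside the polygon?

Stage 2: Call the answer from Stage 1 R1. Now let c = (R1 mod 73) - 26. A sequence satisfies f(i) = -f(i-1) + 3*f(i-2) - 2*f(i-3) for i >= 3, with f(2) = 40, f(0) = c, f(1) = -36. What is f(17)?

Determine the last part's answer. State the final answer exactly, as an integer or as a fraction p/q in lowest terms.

Stage 1: cross terms: (-10*-20 - 17*-3)=251, (17*5 - -8*-20)=-75, (-8*27 - -25*5)=-91, (-25*21 - -40*27)=555, (-40*-3 - -10*21)=330; twice the area = |970| = 970; area = 485; boundary points = 1 + 25 + 1 + 3 + 6 = 36; strictly interior points = area - boundary/2 + 1 = 468; answer 468
Stage 2: R1 = 468; c = 4; f(3) = -1*(40) + 3*(-36) - 2*(4) = -156; iterating: f(3)=-156, f(4)=348, f(5)=-896, f(6)=2252, f(7)=-5636, f(8)=14184, f(9)=-35596, f(10)=89420, f(11)=-224576, f(12)=564028, f(13)=-1416596, f(14)=3557832, f(15)=-8935676, f(16)=22442364, f(17)=-56365056; answer -56365056

-56365056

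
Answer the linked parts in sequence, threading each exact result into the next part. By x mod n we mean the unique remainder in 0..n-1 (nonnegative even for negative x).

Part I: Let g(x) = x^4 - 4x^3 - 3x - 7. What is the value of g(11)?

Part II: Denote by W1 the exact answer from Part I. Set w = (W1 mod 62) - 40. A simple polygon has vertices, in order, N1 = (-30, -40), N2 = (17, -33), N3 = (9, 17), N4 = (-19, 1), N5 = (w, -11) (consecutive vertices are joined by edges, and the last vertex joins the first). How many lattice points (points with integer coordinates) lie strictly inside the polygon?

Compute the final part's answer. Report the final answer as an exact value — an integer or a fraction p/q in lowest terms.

Part I: 1*(11)^4 - 4*(11)^3 - 3*(11)^1 - 7 = (14641) + (-5324) + (-33) + (-7) = 9277; answer 9277
Part II: W1 = 9277; w = -1; cross terms: (-30*-33 - 17*-40)=1670, (17*17 - 9*-33)=586, (9*1 - -19*17)=332, (-19*-11 - -1*1)=210, (-1*-40 - -30*-11)=-290; twice the area = |2508| = 2508; area = 1254; boundary points = 1 + 2 + 4 + 6 + 29 = 42; strictly interior points = area - boundary/2 + 1 = 1234; answer 1234

1234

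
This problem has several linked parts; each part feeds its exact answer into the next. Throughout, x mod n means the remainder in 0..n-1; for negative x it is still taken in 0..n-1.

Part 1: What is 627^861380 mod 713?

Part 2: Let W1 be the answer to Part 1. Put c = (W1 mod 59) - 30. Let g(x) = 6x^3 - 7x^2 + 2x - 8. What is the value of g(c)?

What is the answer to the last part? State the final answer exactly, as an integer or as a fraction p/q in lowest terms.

-2423

Part 1: squarings mod 713: 627^1=627, 627^2=266, 627^4=169, 627^8=41, 627^16=255, 627^32=142, 627^64=200, 627^128=72, 627^256=193, 627^512=173, 627^1024=696, 627^2048=289, 627^4096=100, 627^8192=18, 627^16384=324, 627^32768=165, 627^65536=131, 627^131072=49, 627^262144=262, 627^524288=196; 627^861380 = 627^4 * 627^64 * 627^128 * 627^1024 * 627^8192 * 627^65536 * 627^262144 * 627^524288 = 377 (mod 713); answer 377
Part 2: W1 = 377; c = -7; 6*(-7)^3 - 7*(-7)^2 + 2*(-7)^1 - 8 = (-2058) + (-343) + (-14) + (-8) = -2423; answer -2423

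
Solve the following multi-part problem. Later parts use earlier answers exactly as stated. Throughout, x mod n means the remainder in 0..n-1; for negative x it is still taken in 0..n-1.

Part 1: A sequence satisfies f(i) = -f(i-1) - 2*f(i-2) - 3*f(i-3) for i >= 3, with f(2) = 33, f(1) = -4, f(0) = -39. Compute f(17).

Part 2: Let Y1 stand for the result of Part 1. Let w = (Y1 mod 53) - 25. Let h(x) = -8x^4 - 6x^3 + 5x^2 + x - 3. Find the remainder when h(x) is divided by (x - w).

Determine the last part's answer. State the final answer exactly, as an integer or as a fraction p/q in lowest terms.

-214477

Part 1: f(3) = -1*(33) - 2*(-4) - 3*(-39) = 92; iterating: f(3)=92, f(4)=-146, f(5)=-137, f(6)=153, f(7)=559, f(8)=-454, f(9)=-1123, f(10)=354, f(11)=3254, f(12)=-593, f(13)=-6977, f(14)=-1599, f(15)=17332, f(16)=6797, f(17)=-36664; answer -36664
Part 2: Y1 = -36664; w = -13; remainder = value at the root: -8*(-13)^4 - 6*(-13)^3 + 5*(-13)^2 + 1*(-13)^1 - 3 = (-228488) + (13182) + (845) + (-13) + (-3) = -214477; answer -214477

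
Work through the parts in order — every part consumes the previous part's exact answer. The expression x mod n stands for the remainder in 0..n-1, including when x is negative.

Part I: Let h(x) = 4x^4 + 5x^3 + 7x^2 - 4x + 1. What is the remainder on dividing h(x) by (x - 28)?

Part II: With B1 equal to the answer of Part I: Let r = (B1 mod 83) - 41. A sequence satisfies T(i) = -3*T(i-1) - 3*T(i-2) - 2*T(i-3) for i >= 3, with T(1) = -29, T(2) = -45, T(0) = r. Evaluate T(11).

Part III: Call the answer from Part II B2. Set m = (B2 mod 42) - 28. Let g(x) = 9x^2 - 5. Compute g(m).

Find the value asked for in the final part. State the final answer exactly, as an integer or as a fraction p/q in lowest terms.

220

Part I: remainder = value at the root: 4*(28)^4 + 5*(28)^3 + 7*(28)^2 - 4*(28)^1 + 1 = (2458624) + (109760) + (5488) + (-112) + (1) = 2573761; answer 2573761
Part II: B1 = 2573761; r = -27; T(3) = -3*(-45) - 3*(-29) - 2*(-27) = 276; iterating: T(3)=276, T(4)=-635, T(5)=1167, T(6)=-2148, T(7)=4213, T(8)=-8529, T(9)=17244, T(10)=-34571, T(11)=69039; answer 69039
Part III: B2 = 69039; m = 5; 9*(5)^2 - 5 = (225) + (-5) = 220; answer 220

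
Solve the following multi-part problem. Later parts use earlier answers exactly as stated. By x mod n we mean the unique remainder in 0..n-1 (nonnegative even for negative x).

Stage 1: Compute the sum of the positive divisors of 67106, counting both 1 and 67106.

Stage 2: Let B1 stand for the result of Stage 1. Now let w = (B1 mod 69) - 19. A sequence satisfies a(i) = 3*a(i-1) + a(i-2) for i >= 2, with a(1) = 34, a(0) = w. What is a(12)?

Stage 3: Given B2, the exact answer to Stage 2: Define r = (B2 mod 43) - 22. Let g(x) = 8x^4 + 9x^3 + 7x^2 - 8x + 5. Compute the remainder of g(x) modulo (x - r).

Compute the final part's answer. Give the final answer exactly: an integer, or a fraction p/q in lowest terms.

182357

Stage 1: 67106 = 2 * 13 * 29 * 89; sigma = (1 + 2) * (1 + 13) * (1 + 29) * (1 + 89) = 3 * 14 * 30 * 90 = 113400; answer 113400
Stage 2: B1 = 113400; w = 14; a(2) = 3*(34) + 1*(14) = 116; iterating: a(2)=116, a(3)=382, a(4)=1262, a(5)=4168, a(6)=13766, a(7)=45466, a(8)=150164, a(9)=495958, a(10)=1638038, a(11)=5410072, a(12)=17868254; answer 17868254
Stage 3: B2 = 17868254; r = 12; remainder = value at the root: 8*(12)^4 + 9*(12)^3 + 7*(12)^2 - 8*(12)^1 + 5 = (165888) + (15552) + (1008) + (-96) + (5) = 182357; answer 182357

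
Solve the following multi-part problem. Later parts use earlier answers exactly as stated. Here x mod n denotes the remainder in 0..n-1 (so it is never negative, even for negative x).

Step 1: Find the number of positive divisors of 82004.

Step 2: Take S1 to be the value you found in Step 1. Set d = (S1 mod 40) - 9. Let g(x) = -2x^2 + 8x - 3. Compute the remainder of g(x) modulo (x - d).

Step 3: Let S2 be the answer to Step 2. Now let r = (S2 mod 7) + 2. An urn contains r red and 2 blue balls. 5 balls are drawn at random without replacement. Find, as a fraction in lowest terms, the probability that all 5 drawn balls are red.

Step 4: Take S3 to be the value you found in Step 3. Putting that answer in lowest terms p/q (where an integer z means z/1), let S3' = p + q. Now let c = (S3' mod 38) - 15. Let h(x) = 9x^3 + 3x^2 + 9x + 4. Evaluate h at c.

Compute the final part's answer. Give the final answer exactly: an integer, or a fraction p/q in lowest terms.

Step 1: 82004 = 2^2 * 13 * 19 * 83; number of divisors = (2+1) * (1+1) * (1+1) * (1+1) = 24; answer 24
Step 2: S1 = 24; d = 15; remainder = value at the root: -2*(15)^2 + 8*(15)^1 - 3 = (-450) + (120) + (-3) = -333; answer -333
Step 3: S2 = -333; r = 5; total draws C(7,5) = 21; favorable C(5,5) = 1; P = 1/21; answer 1/21
Step 4: S3 = 1/21; threaded value p + q = 22; c = 7; 9*(7)^3 + 3*(7)^2 + 9*(7)^1 + 4 = (3087) + (147) + (63) + (4) = 3301; answer 3301

3301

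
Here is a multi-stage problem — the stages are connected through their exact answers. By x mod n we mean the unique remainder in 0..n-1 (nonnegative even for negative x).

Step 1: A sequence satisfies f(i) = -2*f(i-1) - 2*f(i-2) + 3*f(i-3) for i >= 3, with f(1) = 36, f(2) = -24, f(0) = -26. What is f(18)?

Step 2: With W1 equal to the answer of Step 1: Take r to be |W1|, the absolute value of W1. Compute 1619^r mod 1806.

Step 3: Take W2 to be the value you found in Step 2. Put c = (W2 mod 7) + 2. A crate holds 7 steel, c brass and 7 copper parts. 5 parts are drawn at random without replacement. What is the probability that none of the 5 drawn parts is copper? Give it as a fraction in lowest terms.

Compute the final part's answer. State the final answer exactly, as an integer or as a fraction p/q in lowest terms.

Step 1: f(3) = -2*(-24) - 2*(36) + 3*(-26) = -102; iterating: f(3)=-102, f(4)=360, f(5)=-588, f(6)=150, f(7)=1956, f(8)=-5976, f(9)=8490, f(10)=840, f(11)=-36588, f(12)=96966, f(13)=-118236, f(14)=-67224, f(15)=661818, f(16)=-1543896, f(17)=1562484, f(18)=1948278; answer 1948278
Step 2: W1 = 1948278; r = 1948278; squarings mod 1806: 1619^1=1619, 1619^2=655, 1619^4=1003, 1619^8=67, 1619^16=877, 1619^32=1579, 1619^64=961, 1619^128=655, 1619^256=1003, 1619^512=67, 1619^1024=877, 1619^2048=1579, 1619^4096=961, 1619^8192=655, 1619^16384=1003, 1619^32768=67, 1619^65536=877, 1619^131072=1579, 1619^262144=961, 1619^524288=655, 1619^1048576=1003; 1619^1948278 = 1619^2 * 1619^4 * 1619^16 * 1619^32 * 1619^64 * 1619^512 * 1619^2048 * 1619^4096 * 1619^8192 * 1619^32768 * 1619^65536 * 1619^262144 * 1619^524288 * 1619^1048576 = 967 (mod 1806); answer 967
Step 3: W2 = 967; c = 3; total draws C(17,5) = 6188; favorable C(10,5) = 252; P = 9/221; answer 9/221

9/221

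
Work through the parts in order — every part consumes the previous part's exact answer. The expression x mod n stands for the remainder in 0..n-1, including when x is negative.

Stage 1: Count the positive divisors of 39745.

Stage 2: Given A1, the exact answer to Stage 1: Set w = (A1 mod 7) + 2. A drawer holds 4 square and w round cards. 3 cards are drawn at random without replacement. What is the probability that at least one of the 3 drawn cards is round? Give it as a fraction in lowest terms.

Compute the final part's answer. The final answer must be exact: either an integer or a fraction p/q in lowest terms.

Stage 1: 39745 = 5 * 7949; number of divisors = (1+1) * (1+1) = 4; answer 4
Stage 2: A1 = 4; w = 6; total draws C(10,3) = 120; complement C(4,3) = 4; favorable 120 - 4 = 116; P = 29/30; answer 29/30

29/30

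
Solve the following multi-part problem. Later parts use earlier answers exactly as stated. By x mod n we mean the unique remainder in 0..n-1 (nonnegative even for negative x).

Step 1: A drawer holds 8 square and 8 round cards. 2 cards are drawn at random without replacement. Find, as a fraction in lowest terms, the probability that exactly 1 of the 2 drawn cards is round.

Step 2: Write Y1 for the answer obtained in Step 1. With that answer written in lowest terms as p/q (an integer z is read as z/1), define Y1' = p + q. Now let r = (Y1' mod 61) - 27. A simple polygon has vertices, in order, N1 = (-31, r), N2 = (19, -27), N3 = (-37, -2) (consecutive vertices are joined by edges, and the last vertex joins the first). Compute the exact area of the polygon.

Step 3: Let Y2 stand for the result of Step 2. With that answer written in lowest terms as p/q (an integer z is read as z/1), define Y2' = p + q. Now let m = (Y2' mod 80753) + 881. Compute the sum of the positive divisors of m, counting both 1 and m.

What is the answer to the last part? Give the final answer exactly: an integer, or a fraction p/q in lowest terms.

Step 1: total draws C(16,2) = 120; favorable C(8,1)*C(8,1) = 64; P = 8/15; answer 8/15
Step 2: Y1 = 8/15; threaded value p + q = 23; r = -4; cross terms: (-31*-27 - 19*-4)=913, (19*-2 - -37*-27)=-1037, (-37*-4 - -31*-2)=86; twice the area = |-38| = 38; area = 19; answer 19
Step 3: Y2 = 19; threaded value p + q = 20; m = 901; 901 = 17 * 53; sigma = (1 + 17) * (1 + 53) = 18 * 54 = 972; answer 972

972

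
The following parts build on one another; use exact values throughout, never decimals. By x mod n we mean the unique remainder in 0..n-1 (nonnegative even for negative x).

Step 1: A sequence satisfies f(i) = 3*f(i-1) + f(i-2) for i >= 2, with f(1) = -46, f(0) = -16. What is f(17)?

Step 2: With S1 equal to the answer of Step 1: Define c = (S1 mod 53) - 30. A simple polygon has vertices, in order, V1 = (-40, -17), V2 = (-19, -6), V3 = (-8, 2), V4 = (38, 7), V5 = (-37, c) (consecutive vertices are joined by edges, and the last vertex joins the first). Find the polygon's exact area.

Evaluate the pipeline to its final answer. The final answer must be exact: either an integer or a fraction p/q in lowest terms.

2147/2

Step 1: f(2) = 3*(-46) + 1*(-16) = -154; iterating: f(2)=-154, f(3)=-508, f(4)=-1678, f(5)=-5542, f(6)=-18304, f(7)=-60454, f(8)=-199666, f(9)=-659452, f(10)=-2178022, f(11)=-7193518, f(12)=-23758576, f(13)=-78469246, f(14)=-259166314, f(15)=-855968188, f(16)=-2827070878, f(17)=-9337180822; answer -9337180822
Step 2: S1 = -9337180822; c = 20; cross terms: (-40*-6 - -19*-17)=-83, (-19*2 - -8*-6)=-86, (-8*7 - 38*2)=-132, (38*20 - -37*7)=1019, (-37*-17 - -40*20)=1429; twice the area = |2147| = 2147; area = 2147/2; answer 2147/2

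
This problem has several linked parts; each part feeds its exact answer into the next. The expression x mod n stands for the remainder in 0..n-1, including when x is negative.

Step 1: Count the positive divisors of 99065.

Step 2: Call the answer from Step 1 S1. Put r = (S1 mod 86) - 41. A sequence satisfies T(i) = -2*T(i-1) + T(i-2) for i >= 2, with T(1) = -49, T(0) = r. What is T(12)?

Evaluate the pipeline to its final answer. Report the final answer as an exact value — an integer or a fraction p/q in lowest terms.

466723

Step 1: 99065 = 5 * 19813; number of divisors = (1+1) * (1+1) = 4; answer 4
Step 2: S1 = 4; r = -37; T(2) = -2*(-49) + 1*(-37) = 61; iterating: T(2)=61, T(3)=-171, T(4)=403, T(5)=-977, T(6)=2357, T(7)=-5691, T(8)=13739, T(9)=-33169, T(10)=80077, T(11)=-193323, T(12)=466723; answer 466723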